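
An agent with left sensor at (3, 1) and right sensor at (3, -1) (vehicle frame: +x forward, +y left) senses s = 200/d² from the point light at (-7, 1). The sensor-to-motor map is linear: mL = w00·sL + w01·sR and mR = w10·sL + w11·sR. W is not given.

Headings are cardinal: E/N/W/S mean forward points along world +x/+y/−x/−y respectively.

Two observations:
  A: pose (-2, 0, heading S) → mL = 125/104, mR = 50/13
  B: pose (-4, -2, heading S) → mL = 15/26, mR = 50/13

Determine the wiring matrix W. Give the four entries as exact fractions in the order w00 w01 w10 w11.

-1/2 1/2 1 0

obs A: pose=(-2,0,S) → sL=50/13, sR=25/4, mL=125/104, mR=50/13
obs B: pose=(-4,-2,S) → sL=50/13, sR=5, mL=15/26, mR=50/13
sensor matrix S = [[50/13, 25/4], [50/13, 5]]; det S = -125/26
solve [mL_A; mL_B] = S·[w00; w01] and [mR_A; mR_B] = S·[w10; w11]:
  w00 = -1/2, w01 = 1/2, w10 = 1, w11 = 0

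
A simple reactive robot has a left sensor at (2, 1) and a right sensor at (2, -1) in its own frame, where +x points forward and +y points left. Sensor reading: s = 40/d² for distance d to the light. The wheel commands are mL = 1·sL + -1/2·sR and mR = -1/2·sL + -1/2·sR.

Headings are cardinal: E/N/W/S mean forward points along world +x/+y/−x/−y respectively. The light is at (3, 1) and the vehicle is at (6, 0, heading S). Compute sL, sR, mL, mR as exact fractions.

left sensor world pos  = (7, -2); dL² = 25
right sensor world pos = (5, -2); dR² = 13
sL = 40/25 = 8/5
sR = 40/13 = 40/13
mL = 1·sL + -1/2·sR = 4/65
mR = -1/2·sL + -1/2·sR = -152/65

8/5 40/13 4/65 -152/65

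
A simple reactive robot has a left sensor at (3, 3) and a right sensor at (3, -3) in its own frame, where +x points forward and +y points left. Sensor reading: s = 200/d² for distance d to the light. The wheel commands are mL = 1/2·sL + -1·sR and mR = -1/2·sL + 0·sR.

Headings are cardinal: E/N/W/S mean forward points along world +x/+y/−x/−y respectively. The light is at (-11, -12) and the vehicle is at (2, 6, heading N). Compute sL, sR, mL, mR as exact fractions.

200/541 200/697 -38500/377077 -100/541

left sensor world pos  = (-1, 9); dL² = 541
right sensor world pos = (5, 9); dR² = 697
sL = 200/541 = 200/541
sR = 200/697 = 200/697
mL = 1/2·sL + -1·sR = -38500/377077
mR = -1/2·sL + 0·sR = -100/541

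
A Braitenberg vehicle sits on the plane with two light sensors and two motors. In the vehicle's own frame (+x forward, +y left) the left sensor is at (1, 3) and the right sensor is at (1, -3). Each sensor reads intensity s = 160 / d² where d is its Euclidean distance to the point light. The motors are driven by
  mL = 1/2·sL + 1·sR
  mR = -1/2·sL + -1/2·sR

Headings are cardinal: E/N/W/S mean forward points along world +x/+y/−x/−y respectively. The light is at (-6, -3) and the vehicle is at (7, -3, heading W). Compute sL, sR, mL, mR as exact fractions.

160/153 160/153 80/51 -160/153

left sensor world pos  = (6, -6); dL² = 153
right sensor world pos = (6, 0); dR² = 153
sL = 160/153 = 160/153
sR = 160/153 = 160/153
mL = 1/2·sL + 1·sR = 80/51
mR = -1/2·sL + -1/2·sR = -160/153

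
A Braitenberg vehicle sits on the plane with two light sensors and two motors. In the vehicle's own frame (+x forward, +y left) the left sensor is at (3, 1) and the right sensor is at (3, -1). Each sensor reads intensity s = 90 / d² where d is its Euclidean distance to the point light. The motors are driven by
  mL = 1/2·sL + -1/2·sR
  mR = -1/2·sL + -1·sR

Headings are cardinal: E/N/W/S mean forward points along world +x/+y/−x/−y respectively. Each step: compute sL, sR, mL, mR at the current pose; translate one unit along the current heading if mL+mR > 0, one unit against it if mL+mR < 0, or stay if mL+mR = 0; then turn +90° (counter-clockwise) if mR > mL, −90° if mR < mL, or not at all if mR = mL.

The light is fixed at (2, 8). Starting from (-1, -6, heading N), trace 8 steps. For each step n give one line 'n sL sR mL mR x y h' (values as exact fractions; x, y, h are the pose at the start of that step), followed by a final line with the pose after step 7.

n=0: pose=(-1,-6,N); sL=90/137, sR=18/25; mL=-108/3425, mR=-3591/3425; mL+mR=-27/25 → advance -1; mR−mL=-3483/3425 → turn -1·90°
n=1: pose=(-1,-7,E); sL=45/98, sR=45/128; mL=675/12544, mR=-3645/6272; mL+mR=-135/256 → advance -1; mR−mL=-7965/12544 → turn -1·90°
n=2: pose=(-2,-7,S); sL=10/37, sR=90/349; mL=80/12913, mR=-5075/12913; mL+mR=-135/349 → advance -1; mR−mL=-5155/12913 → turn -1·90°
n=3: pose=(-2,-6,W); sL=45/137, sR=45/109; mL=-630/14933, mR=-17235/29866; mL+mR=-135/218 → advance -1; mR−mL=-15975/29866 → turn -1·90°
n=4: pose=(-1,-6,N); sL=90/137, sR=18/25; mL=-108/3425, mR=-3591/3425; mL+mR=-27/25 → advance -1; mR−mL=-3483/3425 → turn -1·90°
n=5: pose=(-1,-7,E); sL=45/98, sR=45/128; mL=675/12544, mR=-3645/6272; mL+mR=-135/256 → advance -1; mR−mL=-7965/12544 → turn -1·90°
n=6: pose=(-2,-7,S); sL=10/37, sR=90/349; mL=80/12913, mR=-5075/12913; mL+mR=-135/349 → advance -1; mR−mL=-5155/12913 → turn -1·90°
n=7: pose=(-2,-6,W); sL=45/137, sR=45/109; mL=-630/14933, mR=-17235/29866; mL+mR=-135/218 → advance -1; mR−mL=-15975/29866 → turn -1·90°

0 90/137 18/25 -108/3425 -3591/3425 -1 -6 N
1 45/98 45/128 675/12544 -3645/6272 -1 -7 E
2 10/37 90/349 80/12913 -5075/12913 -2 -7 S
3 45/137 45/109 -630/14933 -17235/29866 -2 -6 W
4 90/137 18/25 -108/3425 -3591/3425 -1 -6 N
5 45/98 45/128 675/12544 -3645/6272 -1 -7 E
6 10/37 90/349 80/12913 -5075/12913 -2 -7 S
7 45/137 45/109 -630/14933 -17235/29866 -2 -6 W
final -1 -6 N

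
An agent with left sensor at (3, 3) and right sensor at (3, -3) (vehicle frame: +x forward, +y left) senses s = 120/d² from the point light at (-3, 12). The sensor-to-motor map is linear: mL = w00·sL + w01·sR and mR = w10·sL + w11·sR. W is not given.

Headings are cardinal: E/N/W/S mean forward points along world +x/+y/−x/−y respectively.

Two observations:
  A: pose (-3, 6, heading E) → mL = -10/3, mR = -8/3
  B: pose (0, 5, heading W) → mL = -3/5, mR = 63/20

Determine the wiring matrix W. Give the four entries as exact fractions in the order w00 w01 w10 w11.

-1/2 0 -1/2 1/2

obs A: pose=(-3,6,E) → sL=20/3, sR=4/3, mL=-10/3, mR=-8/3
obs B: pose=(0,5,W) → sL=6/5, sR=15/2, mL=-3/5, mR=63/20
sensor matrix S = [[20/3, 4/3], [6/5, 15/2]]; det S = 242/5
solve [mL_A; mL_B] = S·[w00; w01] and [mR_A; mR_B] = S·[w10; w11]:
  w00 = -1/2, w01 = 0, w10 = -1/2, w11 = 1/2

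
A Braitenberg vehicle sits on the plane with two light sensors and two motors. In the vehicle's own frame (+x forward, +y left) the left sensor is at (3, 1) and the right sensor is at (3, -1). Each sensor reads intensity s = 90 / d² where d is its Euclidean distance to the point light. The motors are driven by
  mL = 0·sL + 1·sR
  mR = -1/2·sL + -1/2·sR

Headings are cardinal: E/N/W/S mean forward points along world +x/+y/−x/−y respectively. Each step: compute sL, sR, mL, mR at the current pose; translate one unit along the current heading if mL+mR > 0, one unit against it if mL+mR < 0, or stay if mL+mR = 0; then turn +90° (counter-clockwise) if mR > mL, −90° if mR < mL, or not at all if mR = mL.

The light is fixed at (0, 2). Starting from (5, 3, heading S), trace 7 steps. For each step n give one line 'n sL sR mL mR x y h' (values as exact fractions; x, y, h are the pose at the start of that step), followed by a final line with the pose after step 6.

n=0: pose=(5,3,S); sL=9/4, sR=9/2; mL=9/2, mR=-27/8; mL+mR=9/8 → advance +1; mR−mL=-63/8 → turn -1·90°
n=1: pose=(5,2,W); sL=18, sR=18; mL=18, mR=-18; mL+mR=0 → advance +0; mR−mL=-36 → turn -1·90°
n=2: pose=(5,2,N); sL=18/5, sR=2; mL=2, mR=-14/5; mL+mR=-4/5 → advance -1; mR−mL=-24/5 → turn -1·90°
n=3: pose=(5,1,E); sL=45/32, sR=45/34; mL=45/34, mR=-1485/1088; mL+mR=-45/1088 → advance -1; mR−mL=-2925/1088 → turn -1·90°
n=4: pose=(4,1,S); sL=90/41, sR=18/5; mL=18/5, mR=-594/205; mL+mR=144/205 → advance +1; mR−mL=-1332/205 → turn -1·90°
n=5: pose=(4,0,W); sL=9, sR=45; mL=45, mR=-27; mL+mR=18 → advance +1; mR−mL=-72 → turn -1·90°
n=6: pose=(3,0,N); sL=18, sR=90/17; mL=90/17, mR=-198/17; mL+mR=-108/17 → advance -1; mR−mL=-288/17 → turn -1·90°

0 9/4 9/2 9/2 -27/8 5 3 S
1 18 18 18 -18 5 2 W
2 18/5 2 2 -14/5 5 2 N
3 45/32 45/34 45/34 -1485/1088 5 1 E
4 90/41 18/5 18/5 -594/205 4 1 S
5 9 45 45 -27 4 0 W
6 18 90/17 90/17 -198/17 3 0 N
final 3 -1 E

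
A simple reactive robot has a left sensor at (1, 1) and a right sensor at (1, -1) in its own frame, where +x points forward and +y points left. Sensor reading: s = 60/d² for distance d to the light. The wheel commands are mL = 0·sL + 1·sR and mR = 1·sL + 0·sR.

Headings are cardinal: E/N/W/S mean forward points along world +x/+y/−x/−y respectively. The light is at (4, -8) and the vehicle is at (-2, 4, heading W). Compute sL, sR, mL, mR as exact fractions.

left sensor world pos  = (-3, 3); dL² = 170
right sensor world pos = (-3, 5); dR² = 218
sL = 60/170 = 6/17
sR = 60/218 = 30/109
mL = 0·sL + 1·sR = 30/109
mR = 1·sL + 0·sR = 6/17

6/17 30/109 30/109 6/17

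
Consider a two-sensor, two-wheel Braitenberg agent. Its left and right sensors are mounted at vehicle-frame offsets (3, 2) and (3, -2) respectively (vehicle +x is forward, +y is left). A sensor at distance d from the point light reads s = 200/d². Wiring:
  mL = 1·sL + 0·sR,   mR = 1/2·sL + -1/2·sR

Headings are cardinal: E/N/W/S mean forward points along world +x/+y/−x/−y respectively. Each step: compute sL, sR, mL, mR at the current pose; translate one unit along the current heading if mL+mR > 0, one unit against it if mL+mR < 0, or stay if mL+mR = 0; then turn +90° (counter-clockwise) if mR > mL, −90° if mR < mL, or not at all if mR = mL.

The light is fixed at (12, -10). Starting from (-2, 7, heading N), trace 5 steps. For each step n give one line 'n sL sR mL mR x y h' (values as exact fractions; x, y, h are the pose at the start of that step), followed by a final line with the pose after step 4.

n=0: pose=(-2,7,N); sL=25/82, sR=25/68; mL=25/82, mR=-175/5576; mL+mR=1525/5576 → advance +1; mR−mL=-1875/5576 → turn -1·90°
n=1: pose=(-2,8,E); sL=200/521, sR=200/377; mL=200/521, mR=-14400/196417; mL+mR=61000/196417 → advance +1; mR−mL=-89800/196417 → turn -1·90°
n=2: pose=(-1,8,S); sL=100/173, sR=4/9; mL=100/173, mR=104/1557; mL+mR=1004/1557 → advance +1; mR−mL=-796/1557 → turn -1·90°
n=3: pose=(-1,7,W); sL=200/481, sR=200/617; mL=200/481, mR=13600/296777; mL+mR=137000/296777 → advance +1; mR−mL=-109800/296777 → turn -1·90°
n=4: pose=(-2,7,N); sL=25/82, sR=25/68; mL=25/82, mR=-175/5576; mL+mR=1525/5576 → advance +1; mR−mL=-1875/5576 → turn -1·90°

0 25/82 25/68 25/82 -175/5576 -2 7 N
1 200/521 200/377 200/521 -14400/196417 -2 8 E
2 100/173 4/9 100/173 104/1557 -1 8 S
3 200/481 200/617 200/481 13600/296777 -1 7 W
4 25/82 25/68 25/82 -175/5576 -2 7 N
final -2 8 E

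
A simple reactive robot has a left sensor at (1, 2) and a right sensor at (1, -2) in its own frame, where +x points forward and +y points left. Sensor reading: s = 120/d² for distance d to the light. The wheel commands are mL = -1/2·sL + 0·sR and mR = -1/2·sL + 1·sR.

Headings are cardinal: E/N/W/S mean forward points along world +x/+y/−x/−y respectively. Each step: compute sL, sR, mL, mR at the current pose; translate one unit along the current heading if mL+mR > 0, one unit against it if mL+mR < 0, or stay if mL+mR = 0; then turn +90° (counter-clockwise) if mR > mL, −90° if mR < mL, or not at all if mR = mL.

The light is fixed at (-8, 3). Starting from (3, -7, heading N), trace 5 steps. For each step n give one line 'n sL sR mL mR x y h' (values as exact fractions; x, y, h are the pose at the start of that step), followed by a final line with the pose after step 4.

n=0: pose=(3,-7,N); sL=20/27, sR=12/25; mL=-10/27, mR=74/675; mL+mR=-176/675 → advance -1; mR−mL=12/25 → turn +1·90°
n=1: pose=(3,-8,W); sL=120/269, sR=120/181; mL=-60/269, mR=21420/48689; mL+mR=10560/48689 → advance +1; mR−mL=120/181 → turn +1·90°
n=2: pose=(2,-8,S); sL=5/12, sR=15/26; mL=-5/24, mR=115/312; mL+mR=25/156 → advance +1; mR−mL=15/26 → turn +1·90°
n=3: pose=(2,-9,E); sL=120/221, sR=120/317; mL=-60/221, mR=7500/70057; mL+mR=-11520/70057 → advance -1; mR−mL=120/317 → turn +1·90°
n=4: pose=(1,-9,N); sL=12/17, sR=60/121; mL=-6/17, mR=294/2057; mL+mR=-432/2057 → advance -1; mR−mL=60/121 → turn +1·90°

0 20/27 12/25 -10/27 74/675 3 -7 N
1 120/269 120/181 -60/269 21420/48689 3 -8 W
2 5/12 15/26 -5/24 115/312 2 -8 S
3 120/221 120/317 -60/221 7500/70057 2 -9 E
4 12/17 60/121 -6/17 294/2057 1 -9 N
final 1 -10 W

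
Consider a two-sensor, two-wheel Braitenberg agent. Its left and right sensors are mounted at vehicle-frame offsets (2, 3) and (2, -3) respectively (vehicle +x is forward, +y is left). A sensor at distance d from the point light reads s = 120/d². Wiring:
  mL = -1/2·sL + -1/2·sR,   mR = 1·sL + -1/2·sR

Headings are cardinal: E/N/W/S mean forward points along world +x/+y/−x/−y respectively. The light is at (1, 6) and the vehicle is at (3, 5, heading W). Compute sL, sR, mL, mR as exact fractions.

15/2 30 -75/4 -15/2

left sensor world pos  = (1, 2); dL² = 16
right sensor world pos = (1, 8); dR² = 4
sL = 120/16 = 15/2
sR = 120/4 = 30
mL = -1/2·sL + -1/2·sR = -75/4
mR = 1·sL + -1/2·sR = -15/2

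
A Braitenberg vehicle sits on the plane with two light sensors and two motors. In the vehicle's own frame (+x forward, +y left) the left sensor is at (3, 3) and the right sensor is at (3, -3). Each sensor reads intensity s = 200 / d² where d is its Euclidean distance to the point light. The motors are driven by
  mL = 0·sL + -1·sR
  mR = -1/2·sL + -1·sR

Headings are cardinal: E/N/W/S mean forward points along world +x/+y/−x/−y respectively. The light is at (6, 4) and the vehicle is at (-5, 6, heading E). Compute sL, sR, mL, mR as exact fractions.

left sensor world pos  = (-2, 9); dL² = 89
right sensor world pos = (-2, 3); dR² = 65
sL = 200/89 = 200/89
sR = 200/65 = 40/13
mL = 0·sL + -1·sR = -40/13
mR = -1/2·sL + -1·sR = -4860/1157

200/89 40/13 -40/13 -4860/1157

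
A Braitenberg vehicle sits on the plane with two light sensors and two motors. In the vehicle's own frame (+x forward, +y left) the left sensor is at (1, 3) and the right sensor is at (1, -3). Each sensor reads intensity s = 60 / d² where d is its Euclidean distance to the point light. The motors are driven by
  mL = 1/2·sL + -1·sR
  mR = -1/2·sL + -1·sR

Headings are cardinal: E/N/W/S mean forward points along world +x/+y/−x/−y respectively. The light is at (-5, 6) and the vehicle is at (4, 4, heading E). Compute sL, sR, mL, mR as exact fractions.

left sensor world pos  = (5, 7); dL² = 101
right sensor world pos = (5, 1); dR² = 125
sL = 60/101 = 60/101
sR = 60/125 = 12/25
mL = 1/2·sL + -1·sR = -462/2525
mR = -1/2·sL + -1·sR = -1962/2525

60/101 12/25 -462/2525 -1962/2525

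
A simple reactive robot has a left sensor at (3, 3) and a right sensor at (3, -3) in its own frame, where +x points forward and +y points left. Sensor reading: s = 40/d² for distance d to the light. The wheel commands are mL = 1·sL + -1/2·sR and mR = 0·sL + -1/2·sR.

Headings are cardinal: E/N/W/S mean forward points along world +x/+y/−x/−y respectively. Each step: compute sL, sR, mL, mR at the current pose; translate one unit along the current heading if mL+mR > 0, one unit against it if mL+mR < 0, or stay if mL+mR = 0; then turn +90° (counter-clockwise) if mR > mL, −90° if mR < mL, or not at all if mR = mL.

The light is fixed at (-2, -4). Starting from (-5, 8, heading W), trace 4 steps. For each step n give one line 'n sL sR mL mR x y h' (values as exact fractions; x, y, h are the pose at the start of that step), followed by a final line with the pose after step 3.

n=0: pose=(-5,8,W); sL=40/117, sR=40/261; mL=100/377, mR=-20/261; mL+mR=640/3393 → advance +1; mR−mL=-40/117 → turn -1·90°
n=1: pose=(-6,8,N); sL=20/137, sR=20/113; mL=890/15481, mR=-10/113; mL+mR=-480/15481 → advance -1; mR−mL=-20/137 → turn -1·90°
n=2: pose=(-6,7,E); sL=40/197, sR=8/13; mL=-268/2561, mR=-4/13; mL+mR=-1056/2561 → advance -1; mR−mL=-40/197 → turn -1·90°
n=3: pose=(-7,7,S); sL=10/17, sR=5/16; mL=235/544, mR=-5/32; mL+mR=75/272 → advance +1; mR−mL=-10/17 → turn -1·90°

0 40/117 40/261 100/377 -20/261 -5 8 W
1 20/137 20/113 890/15481 -10/113 -6 8 N
2 40/197 8/13 -268/2561 -4/13 -6 7 E
3 10/17 5/16 235/544 -5/32 -7 7 S
final -7 6 W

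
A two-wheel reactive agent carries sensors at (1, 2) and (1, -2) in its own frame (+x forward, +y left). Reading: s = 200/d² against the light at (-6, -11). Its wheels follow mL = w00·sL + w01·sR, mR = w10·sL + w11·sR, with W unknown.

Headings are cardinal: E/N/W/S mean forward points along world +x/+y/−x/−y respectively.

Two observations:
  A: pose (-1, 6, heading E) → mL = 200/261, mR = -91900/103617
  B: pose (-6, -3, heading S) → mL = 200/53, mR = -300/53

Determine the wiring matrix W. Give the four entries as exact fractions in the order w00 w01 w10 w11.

0 1 -1 -1/2

obs A: pose=(-1,6,E) → sL=200/397, sR=200/261, mL=200/261, mR=-91900/103617
obs B: pose=(-6,-3,S) → sL=200/53, sR=200/53, mL=200/53, mR=-300/53
sensor matrix S = [[200/397, 200/261], [200/53, 200/53]]; det S = -5440000/5491701
solve [mL_A; mL_B] = S·[w00; w01] and [mR_A; mR_B] = S·[w10; w11]:
  w00 = 0, w01 = 1, w10 = -1, w11 = -1/2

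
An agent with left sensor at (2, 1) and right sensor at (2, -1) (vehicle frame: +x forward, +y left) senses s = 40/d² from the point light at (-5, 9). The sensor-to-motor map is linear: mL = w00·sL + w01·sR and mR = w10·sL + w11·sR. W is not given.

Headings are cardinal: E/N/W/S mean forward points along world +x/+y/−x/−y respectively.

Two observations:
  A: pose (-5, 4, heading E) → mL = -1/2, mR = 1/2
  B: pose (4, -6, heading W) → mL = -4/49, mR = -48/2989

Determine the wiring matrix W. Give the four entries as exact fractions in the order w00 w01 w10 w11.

obs A: pose=(-5,4,E) → sL=2, sR=1, mL=-1/2, mR=1/2
obs B: pose=(4,-6,W) → sL=8/61, sR=8/49, mL=-4/49, mR=-48/2989
sensor matrix S = [[2, 1], [8/61, 8/49]]; det S = 584/2989
solve [mL_A; mL_B] = S·[w00; w01] and [mR_A; mR_B] = S·[w10; w11]:
  w00 = 0, w01 = -1/2, w10 = 1/2, w11 = -1/2

0 -1/2 1/2 -1/2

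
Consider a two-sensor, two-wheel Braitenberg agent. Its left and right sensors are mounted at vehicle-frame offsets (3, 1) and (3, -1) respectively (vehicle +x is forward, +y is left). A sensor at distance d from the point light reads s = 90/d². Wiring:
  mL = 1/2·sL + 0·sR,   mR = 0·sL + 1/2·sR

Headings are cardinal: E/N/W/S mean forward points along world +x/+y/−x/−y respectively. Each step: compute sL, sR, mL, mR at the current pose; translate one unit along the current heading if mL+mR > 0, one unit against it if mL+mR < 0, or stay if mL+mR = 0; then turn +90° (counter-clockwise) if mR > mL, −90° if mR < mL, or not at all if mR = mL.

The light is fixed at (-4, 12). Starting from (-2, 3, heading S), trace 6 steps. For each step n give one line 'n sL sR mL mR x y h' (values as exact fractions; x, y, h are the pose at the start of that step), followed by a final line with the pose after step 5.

0 10/17 18/29 5/17 9/29 -2 3 S
1 45/53 45/73 45/106 45/146 -2 2 E
2 18/37 90/173 9/37 45/173 -1 2 S
3 45/68 1/2 45/136 1/4 -1 1 E
4 90/221 18/41 45/221 9/41 0 1 S
5 9/17 45/109 9/34 45/218 0 0 E
final 1 0 S

n=0: pose=(-2,3,S); sL=10/17, sR=18/29; mL=5/17, mR=9/29; mL+mR=298/493 → advance +1; mR−mL=8/493 → turn +1·90°
n=1: pose=(-2,2,E); sL=45/53, sR=45/73; mL=45/106, mR=45/146; mL+mR=2835/3869 → advance +1; mR−mL=-450/3869 → turn -1·90°
n=2: pose=(-1,2,S); sL=18/37, sR=90/173; mL=9/37, mR=45/173; mL+mR=3222/6401 → advance +1; mR−mL=108/6401 → turn +1·90°
n=3: pose=(-1,1,E); sL=45/68, sR=1/2; mL=45/136, mR=1/4; mL+mR=79/136 → advance +1; mR−mL=-11/136 → turn -1·90°
n=4: pose=(0,1,S); sL=90/221, sR=18/41; mL=45/221, mR=9/41; mL+mR=3834/9061 → advance +1; mR−mL=144/9061 → turn +1·90°
n=5: pose=(0,0,E); sL=9/17, sR=45/109; mL=9/34, mR=45/218; mL+mR=873/1853 → advance +1; mR−mL=-108/1853 → turn -1·90°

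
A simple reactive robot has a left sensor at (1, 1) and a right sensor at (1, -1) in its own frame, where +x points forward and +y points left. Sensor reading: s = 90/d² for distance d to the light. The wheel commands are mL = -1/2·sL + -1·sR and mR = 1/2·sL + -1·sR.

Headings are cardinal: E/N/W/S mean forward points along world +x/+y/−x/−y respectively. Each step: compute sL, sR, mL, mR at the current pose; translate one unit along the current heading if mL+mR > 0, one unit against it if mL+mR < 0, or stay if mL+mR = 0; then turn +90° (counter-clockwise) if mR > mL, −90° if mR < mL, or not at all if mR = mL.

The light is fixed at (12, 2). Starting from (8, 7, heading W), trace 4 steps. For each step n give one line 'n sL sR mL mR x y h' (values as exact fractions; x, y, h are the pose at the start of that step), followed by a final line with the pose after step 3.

n=0: pose=(8,7,W); sL=90/41, sR=90/61; mL=-6435/2501, mR=-945/2501; mL+mR=-180/61 → advance -1; mR−mL=90/41 → turn +1·90°
n=1: pose=(9,7,S); sL=9/2, sR=45/16; mL=-81/16, mR=-9/16; mL+mR=-45/8 → advance -1; mR−mL=9/2 → turn +1·90°
n=2: pose=(9,8,E); sL=90/53, sR=90/29; mL=-6075/1537, mR=-3465/1537; mL+mR=-180/29 → advance -1; mR−mL=90/53 → turn +1·90°
n=3: pose=(8,8,N); sL=45/37, sR=45/29; mL=-4635/2146, mR=-2025/2146; mL+mR=-90/29 → advance -1; mR−mL=45/37 → turn +1·90°

0 90/41 90/61 -6435/2501 -945/2501 8 7 W
1 9/2 45/16 -81/16 -9/16 9 7 S
2 90/53 90/29 -6075/1537 -3465/1537 9 8 E
3 45/37 45/29 -4635/2146 -2025/2146 8 8 N
final 8 7 W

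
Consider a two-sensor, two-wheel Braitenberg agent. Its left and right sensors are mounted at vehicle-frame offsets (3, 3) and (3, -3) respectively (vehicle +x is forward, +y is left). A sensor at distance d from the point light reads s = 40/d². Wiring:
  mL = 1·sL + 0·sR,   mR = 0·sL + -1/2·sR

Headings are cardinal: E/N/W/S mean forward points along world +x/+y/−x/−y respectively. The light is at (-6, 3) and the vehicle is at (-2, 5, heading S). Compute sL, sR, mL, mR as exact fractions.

4/5 20 4/5 -10

left sensor world pos  = (1, 2); dL² = 50
right sensor world pos = (-5, 2); dR² = 2
sL = 40/50 = 4/5
sR = 40/2 = 20
mL = 1·sL + 0·sR = 4/5
mR = 0·sL + -1/2·sR = -10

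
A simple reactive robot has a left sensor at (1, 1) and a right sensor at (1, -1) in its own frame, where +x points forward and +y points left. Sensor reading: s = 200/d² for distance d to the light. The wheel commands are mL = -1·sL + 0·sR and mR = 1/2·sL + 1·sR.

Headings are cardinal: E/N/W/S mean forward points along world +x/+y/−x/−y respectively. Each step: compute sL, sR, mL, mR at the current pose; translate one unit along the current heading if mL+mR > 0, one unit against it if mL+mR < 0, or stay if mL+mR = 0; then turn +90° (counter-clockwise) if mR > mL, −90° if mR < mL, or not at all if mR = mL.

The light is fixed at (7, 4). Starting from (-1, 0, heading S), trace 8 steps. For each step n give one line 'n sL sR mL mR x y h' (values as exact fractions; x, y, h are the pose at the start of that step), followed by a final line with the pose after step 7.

0 100/37 100/53 -100/37 6350/1961 -1 0 S
1 40/13 40/17 -40/13 860/221 -1 -1 E
2 5/2 50/13 -5/2 265/52 0 -1 N
3 200/89 200/73 -200/89 25100/6497 0 0 W
4 100/37 100/53 -100/37 6350/1961 -1 0 S
5 40/13 40/17 -40/13 860/221 -1 -1 E
6 5/2 50/13 -5/2 265/52 0 -1 N
7 200/89 200/73 -200/89 25100/6497 0 0 W
final -1 0 S

n=0: pose=(-1,0,S); sL=100/37, sR=100/53; mL=-100/37, mR=6350/1961; mL+mR=1050/1961 → advance +1; mR−mL=11650/1961 → turn +1·90°
n=1: pose=(-1,-1,E); sL=40/13, sR=40/17; mL=-40/13, mR=860/221; mL+mR=180/221 → advance +1; mR−mL=1540/221 → turn +1·90°
n=2: pose=(0,-1,N); sL=5/2, sR=50/13; mL=-5/2, mR=265/52; mL+mR=135/52 → advance +1; mR−mL=395/52 → turn +1·90°
n=3: pose=(0,0,W); sL=200/89, sR=200/73; mL=-200/89, mR=25100/6497; mL+mR=10500/6497 → advance +1; mR−mL=39700/6497 → turn +1·90°
n=4: pose=(-1,0,S); sL=100/37, sR=100/53; mL=-100/37, mR=6350/1961; mL+mR=1050/1961 → advance +1; mR−mL=11650/1961 → turn +1·90°
n=5: pose=(-1,-1,E); sL=40/13, sR=40/17; mL=-40/13, mR=860/221; mL+mR=180/221 → advance +1; mR−mL=1540/221 → turn +1·90°
n=6: pose=(0,-1,N); sL=5/2, sR=50/13; mL=-5/2, mR=265/52; mL+mR=135/52 → advance +1; mR−mL=395/52 → turn +1·90°
n=7: pose=(0,0,W); sL=200/89, sR=200/73; mL=-200/89, mR=25100/6497; mL+mR=10500/6497 → advance +1; mR−mL=39700/6497 → turn +1·90°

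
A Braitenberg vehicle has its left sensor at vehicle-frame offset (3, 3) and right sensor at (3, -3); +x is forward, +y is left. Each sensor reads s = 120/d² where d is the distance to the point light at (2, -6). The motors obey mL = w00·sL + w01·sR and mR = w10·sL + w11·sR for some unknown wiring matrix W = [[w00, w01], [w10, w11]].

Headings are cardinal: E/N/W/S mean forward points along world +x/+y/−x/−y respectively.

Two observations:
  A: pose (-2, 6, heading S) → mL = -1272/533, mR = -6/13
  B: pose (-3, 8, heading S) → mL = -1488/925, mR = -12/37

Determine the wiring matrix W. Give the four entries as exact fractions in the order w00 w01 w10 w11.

obs A: pose=(-2,6,S) → sL=60/41, sR=12/13, mL=-1272/533, mR=-6/13
obs B: pose=(-3,8,S) → sL=24/25, sR=24/37, mL=-1488/925, mR=-12/37
sensor matrix S = [[60/41, 12/13], [24/25, 24/37]]; det S = 31104/493025
solve [mL_A; mL_B] = S·[w00; w01] and [mR_A; mR_B] = S·[w10; w11]:
  w00 = -1, w01 = -1, w10 = 0, w11 = -1/2

-1 -1 0 -1/2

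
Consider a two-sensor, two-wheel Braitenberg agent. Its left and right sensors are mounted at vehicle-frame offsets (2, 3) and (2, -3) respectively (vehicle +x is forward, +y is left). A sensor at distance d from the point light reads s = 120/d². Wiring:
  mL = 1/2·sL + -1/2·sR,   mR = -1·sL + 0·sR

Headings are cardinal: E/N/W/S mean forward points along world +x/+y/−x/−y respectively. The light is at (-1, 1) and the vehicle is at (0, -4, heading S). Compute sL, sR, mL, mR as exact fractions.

24/13 120/53 -144/689 -24/13

left sensor world pos  = (3, -6); dL² = 65
right sensor world pos = (-3, -6); dR² = 53
sL = 120/65 = 24/13
sR = 120/53 = 120/53
mL = 1/2·sL + -1/2·sR = -144/689
mR = -1·sL + 0·sR = -24/13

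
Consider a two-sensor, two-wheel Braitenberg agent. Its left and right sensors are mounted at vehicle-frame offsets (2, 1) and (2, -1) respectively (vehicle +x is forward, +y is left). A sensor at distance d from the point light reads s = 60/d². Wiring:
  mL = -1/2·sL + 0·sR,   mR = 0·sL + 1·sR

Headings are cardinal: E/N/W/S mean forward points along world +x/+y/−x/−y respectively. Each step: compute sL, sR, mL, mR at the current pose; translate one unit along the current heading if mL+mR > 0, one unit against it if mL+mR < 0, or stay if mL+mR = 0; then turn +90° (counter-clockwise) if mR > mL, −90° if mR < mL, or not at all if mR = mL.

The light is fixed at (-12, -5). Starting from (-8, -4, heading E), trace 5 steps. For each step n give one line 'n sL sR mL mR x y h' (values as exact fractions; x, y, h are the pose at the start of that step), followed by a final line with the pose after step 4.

0 3/2 5/3 -3/4 5/3 -8 -4 E
1 12/5 4/3 -6/5 4/3 -7 -4 N
2 6 10/3 -3 10/3 -7 -3 W
3 12/5 20/3 -6/5 20/3 -8 -3 S
4 3/2 5/3 -3/4 5/3 -8 -4 E
final -7 -4 N

n=0: pose=(-8,-4,E); sL=3/2, sR=5/3; mL=-3/4, mR=5/3; mL+mR=11/12 → advance +1; mR−mL=29/12 → turn +1·90°
n=1: pose=(-7,-4,N); sL=12/5, sR=4/3; mL=-6/5, mR=4/3; mL+mR=2/15 → advance +1; mR−mL=38/15 → turn +1·90°
n=2: pose=(-7,-3,W); sL=6, sR=10/3; mL=-3, mR=10/3; mL+mR=1/3 → advance +1; mR−mL=19/3 → turn +1·90°
n=3: pose=(-8,-3,S); sL=12/5, sR=20/3; mL=-6/5, mR=20/3; mL+mR=82/15 → advance +1; mR−mL=118/15 → turn +1·90°
n=4: pose=(-8,-4,E); sL=3/2, sR=5/3; mL=-3/4, mR=5/3; mL+mR=11/12 → advance +1; mR−mL=29/12 → turn +1·90°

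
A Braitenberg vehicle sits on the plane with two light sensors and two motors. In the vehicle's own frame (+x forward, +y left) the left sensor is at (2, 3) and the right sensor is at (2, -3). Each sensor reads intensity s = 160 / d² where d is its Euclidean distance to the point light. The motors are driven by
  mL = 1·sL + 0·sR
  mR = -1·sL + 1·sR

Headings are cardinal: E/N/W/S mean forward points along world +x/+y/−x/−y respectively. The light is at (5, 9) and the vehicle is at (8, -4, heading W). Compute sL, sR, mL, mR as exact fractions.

left sensor world pos  = (6, -7); dL² = 257
right sensor world pos = (6, -1); dR² = 101
sL = 160/257 = 160/257
sR = 160/101 = 160/101
mL = 1·sL + 0·sR = 160/257
mR = -1·sL + 1·sR = 24960/25957

160/257 160/101 160/257 24960/25957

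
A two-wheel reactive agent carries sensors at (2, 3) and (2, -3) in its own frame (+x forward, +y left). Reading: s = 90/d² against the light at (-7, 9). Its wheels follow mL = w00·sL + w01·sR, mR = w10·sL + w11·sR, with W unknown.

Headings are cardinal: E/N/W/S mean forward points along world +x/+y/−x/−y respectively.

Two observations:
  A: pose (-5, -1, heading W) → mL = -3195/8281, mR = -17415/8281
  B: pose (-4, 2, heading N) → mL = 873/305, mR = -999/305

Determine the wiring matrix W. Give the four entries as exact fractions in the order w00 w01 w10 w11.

1 -1/2 -1/2 -1

obs A: pose=(-5,-1,W) → sL=90/169, sR=90/49, mL=-3195/8281, mR=-17415/8281
obs B: pose=(-4,2,N) → sL=18/5, sR=90/61, mL=873/305, mR=-999/305
sensor matrix S = [[90/169, 90/49], [18/5, 90/61]]; det S = -2943216/505141
solve [mL_A; mL_B] = S·[w00; w01] and [mR_A; mR_B] = S·[w10; w11]:
  w00 = 1, w01 = -1/2, w10 = -1/2, w11 = -1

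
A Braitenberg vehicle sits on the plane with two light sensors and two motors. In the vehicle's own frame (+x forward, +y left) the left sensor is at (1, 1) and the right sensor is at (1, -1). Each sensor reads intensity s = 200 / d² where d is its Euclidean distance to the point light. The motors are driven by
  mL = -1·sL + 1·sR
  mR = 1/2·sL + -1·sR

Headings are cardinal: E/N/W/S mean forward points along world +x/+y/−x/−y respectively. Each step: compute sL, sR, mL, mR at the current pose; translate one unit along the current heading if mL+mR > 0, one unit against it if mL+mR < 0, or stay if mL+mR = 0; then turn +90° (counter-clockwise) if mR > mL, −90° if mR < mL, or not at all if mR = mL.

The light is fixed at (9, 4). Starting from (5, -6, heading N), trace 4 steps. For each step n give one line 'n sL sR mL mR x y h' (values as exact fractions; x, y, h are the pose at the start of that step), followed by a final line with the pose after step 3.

n=0: pose=(5,-6,N); sL=100/53, sR=20/9; mL=160/477, mR=-610/477; mL+mR=-50/53 → advance -1; mR−mL=-770/477 → turn -1·90°
n=1: pose=(5,-7,E); sL=200/109, sR=200/153; mL=-8800/16677, mR=-6500/16677; mL+mR=-100/109 → advance -1; mR−mL=2300/16677 → turn +1·90°
n=2: pose=(4,-7,N); sL=25/17, sR=50/29; mL=125/493, mR=-975/986; mL+mR=-25/34 → advance -1; mR−mL=-1225/986 → turn -1·90°
n=3: pose=(4,-8,E); sL=200/137, sR=40/37; mL=-1920/5069, mR=-1780/5069; mL+mR=-100/137 → advance -1; mR−mL=140/5069 → turn +1·90°

0 100/53 20/9 160/477 -610/477 5 -6 N
1 200/109 200/153 -8800/16677 -6500/16677 5 -7 E
2 25/17 50/29 125/493 -975/986 4 -7 N
3 200/137 40/37 -1920/5069 -1780/5069 4 -8 E
final 3 -8 N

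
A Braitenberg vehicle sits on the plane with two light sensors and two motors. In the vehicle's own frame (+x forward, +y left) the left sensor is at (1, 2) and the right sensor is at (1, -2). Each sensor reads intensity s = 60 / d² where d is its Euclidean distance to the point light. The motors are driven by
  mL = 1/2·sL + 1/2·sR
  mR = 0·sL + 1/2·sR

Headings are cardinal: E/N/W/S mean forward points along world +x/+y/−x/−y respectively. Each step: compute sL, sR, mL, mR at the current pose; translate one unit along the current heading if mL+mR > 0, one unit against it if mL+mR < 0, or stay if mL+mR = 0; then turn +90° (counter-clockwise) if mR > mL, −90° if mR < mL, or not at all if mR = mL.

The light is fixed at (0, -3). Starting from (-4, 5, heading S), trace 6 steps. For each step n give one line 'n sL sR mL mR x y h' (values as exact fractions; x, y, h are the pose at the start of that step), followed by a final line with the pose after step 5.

0 60/53 12/17 828/901 6/17 -4 5 S
1 6/5 30/53 234/265 15/53 -4 4 W
2 60/113 60/73 5580/8249 30/73 -5 4 N
3 15/29 15/13 315/377 15/26 -5 5 E
4 60/53 12/17 828/901 6/17 -4 5 S
5 6/5 30/53 234/265 15/53 -4 4 W
final -5 4 N

n=0: pose=(-4,5,S); sL=60/53, sR=12/17; mL=828/901, mR=6/17; mL+mR=1146/901 → advance +1; mR−mL=-30/53 → turn -1·90°
n=1: pose=(-4,4,W); sL=6/5, sR=30/53; mL=234/265, mR=15/53; mL+mR=309/265 → advance +1; mR−mL=-3/5 → turn -1·90°
n=2: pose=(-5,4,N); sL=60/113, sR=60/73; mL=5580/8249, mR=30/73; mL+mR=8970/8249 → advance +1; mR−mL=-30/113 → turn -1·90°
n=3: pose=(-5,5,E); sL=15/29, sR=15/13; mL=315/377, mR=15/26; mL+mR=1065/754 → advance +1; mR−mL=-15/58 → turn -1·90°
n=4: pose=(-4,5,S); sL=60/53, sR=12/17; mL=828/901, mR=6/17; mL+mR=1146/901 → advance +1; mR−mL=-30/53 → turn -1·90°
n=5: pose=(-4,4,W); sL=6/5, sR=30/53; mL=234/265, mR=15/53; mL+mR=309/265 → advance +1; mR−mL=-3/5 → turn -1·90°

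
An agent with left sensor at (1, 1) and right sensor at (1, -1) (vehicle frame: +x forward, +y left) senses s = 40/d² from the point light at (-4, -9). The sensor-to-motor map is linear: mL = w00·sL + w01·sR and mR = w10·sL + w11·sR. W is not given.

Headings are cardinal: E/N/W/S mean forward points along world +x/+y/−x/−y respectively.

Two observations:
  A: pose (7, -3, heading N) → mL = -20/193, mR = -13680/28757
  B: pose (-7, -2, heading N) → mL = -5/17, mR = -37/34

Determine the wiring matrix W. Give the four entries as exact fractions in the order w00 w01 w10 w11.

obs A: pose=(7,-3,N) → sL=40/149, sR=40/193, mL=-20/193, mR=-13680/28757
obs B: pose=(-7,-2,N) → sL=1/2, sR=10/17, mL=-5/17, mR=-37/34
sensor matrix S = [[40/149, 40/193], [1/2, 10/17]]; det S = 26540/488869
solve [mL_A; mL_B] = S·[w00; w01] and [mR_A; mR_B] = S·[w10; w11]:
  w00 = 0, w01 = -1/2, w10 = -1, w11 = -1

0 -1/2 -1 -1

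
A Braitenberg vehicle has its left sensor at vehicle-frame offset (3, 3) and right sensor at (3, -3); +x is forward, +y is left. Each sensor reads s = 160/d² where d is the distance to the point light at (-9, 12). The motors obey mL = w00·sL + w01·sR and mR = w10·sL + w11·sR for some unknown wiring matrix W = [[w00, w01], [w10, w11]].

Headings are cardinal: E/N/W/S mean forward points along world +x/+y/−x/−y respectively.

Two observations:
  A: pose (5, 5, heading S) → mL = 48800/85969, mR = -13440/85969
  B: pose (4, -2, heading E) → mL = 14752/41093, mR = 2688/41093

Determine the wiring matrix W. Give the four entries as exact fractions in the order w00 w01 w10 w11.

obs A: pose=(5,5,S) → sL=160/389, sR=160/221, mL=48800/85969, mR=-13440/85969
obs B: pose=(4,-2,E) → sL=160/377, sR=32/109, mL=14752/41093, mR=2688/41093
sensor matrix S = [[160/389, 160/221], [160/377, 32/109]]; det S = -658882560/3532724117
solve [mL_A; mL_B] = S·[w00; w01] and [mR_A; mR_B] = S·[w10; w11]:
  w00 = 1/2, w01 = 1/2, w10 = 1/2, w11 = -1/2

1/2 1/2 1/2 -1/2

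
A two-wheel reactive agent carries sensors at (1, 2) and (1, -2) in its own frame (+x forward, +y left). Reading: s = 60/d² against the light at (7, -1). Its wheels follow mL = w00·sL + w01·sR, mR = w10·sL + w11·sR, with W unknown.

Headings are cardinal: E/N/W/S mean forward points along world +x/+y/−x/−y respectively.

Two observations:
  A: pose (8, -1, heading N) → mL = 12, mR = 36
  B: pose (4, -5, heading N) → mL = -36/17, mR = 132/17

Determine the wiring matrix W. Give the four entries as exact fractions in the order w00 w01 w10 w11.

obs A: pose=(8,-1,N) → sL=30, sR=6, mL=12, mR=36
obs B: pose=(4,-5,N) → sL=30/17, sR=6, mL=-36/17, mR=132/17
sensor matrix S = [[30, 6], [30/17, 6]]; det S = 2880/17
solve [mL_A; mL_B] = S·[w00; w01] and [mR_A; mR_B] = S·[w10; w11]:
  w00 = 1/2, w01 = -1/2, w10 = 1, w11 = 1

1/2 -1/2 1 1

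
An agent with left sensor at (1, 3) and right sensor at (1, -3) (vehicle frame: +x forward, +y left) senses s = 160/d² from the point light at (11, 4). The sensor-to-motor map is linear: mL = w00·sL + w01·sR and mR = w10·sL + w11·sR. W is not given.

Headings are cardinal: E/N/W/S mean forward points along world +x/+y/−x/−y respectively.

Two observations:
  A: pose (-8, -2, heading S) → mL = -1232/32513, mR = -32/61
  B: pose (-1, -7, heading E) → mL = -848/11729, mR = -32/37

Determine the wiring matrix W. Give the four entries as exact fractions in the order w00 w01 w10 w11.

1/2 -1 -1 0

obs A: pose=(-8,-2,S) → sL=32/61, sR=160/533, mL=-1232/32513, mR=-32/61
obs B: pose=(-1,-7,E) → sL=32/37, sR=160/317, mL=-848/11729, mR=-32/37
sensor matrix S = [[32/61, 160/533], [32/37, 160/317]]; det S = 1966080/381344977
solve [mL_A; mL_B] = S·[w00; w01] and [mR_A; mR_B] = S·[w10; w11]:
  w00 = 1/2, w01 = -1, w10 = -1, w11 = 0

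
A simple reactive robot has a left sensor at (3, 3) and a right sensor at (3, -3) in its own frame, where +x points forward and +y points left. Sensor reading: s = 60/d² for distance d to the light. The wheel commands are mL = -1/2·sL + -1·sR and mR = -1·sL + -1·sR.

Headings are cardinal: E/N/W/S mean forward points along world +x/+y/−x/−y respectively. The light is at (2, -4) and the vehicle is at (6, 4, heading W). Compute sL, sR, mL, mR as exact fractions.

left sensor world pos  = (3, 1); dL² = 26
right sensor world pos = (3, 7); dR² = 122
sL = 60/26 = 30/13
sR = 60/122 = 30/61
mL = -1/2·sL + -1·sR = -1305/793
mR = -1·sL + -1·sR = -2220/793

30/13 30/61 -1305/793 -2220/793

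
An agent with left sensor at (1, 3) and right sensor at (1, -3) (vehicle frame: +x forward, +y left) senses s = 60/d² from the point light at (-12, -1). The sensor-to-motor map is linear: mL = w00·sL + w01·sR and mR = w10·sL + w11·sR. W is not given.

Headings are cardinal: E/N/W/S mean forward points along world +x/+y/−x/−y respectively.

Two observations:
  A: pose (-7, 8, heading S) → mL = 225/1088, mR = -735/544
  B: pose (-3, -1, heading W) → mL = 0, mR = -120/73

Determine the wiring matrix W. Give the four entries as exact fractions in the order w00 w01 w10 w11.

-1/2 1/2 -1 -1

obs A: pose=(-7,8,S) → sL=15/32, sR=15/17, mL=225/1088, mR=-735/544
obs B: pose=(-3,-1,W) → sL=60/73, sR=60/73, mL=0, mR=-120/73
sensor matrix S = [[15/32, 15/17], [60/73, 60/73]]; det S = -3375/9928
solve [mL_A; mL_B] = S·[w00; w01] and [mR_A; mR_B] = S·[w10; w11]:
  w00 = -1/2, w01 = 1/2, w10 = -1, w11 = -1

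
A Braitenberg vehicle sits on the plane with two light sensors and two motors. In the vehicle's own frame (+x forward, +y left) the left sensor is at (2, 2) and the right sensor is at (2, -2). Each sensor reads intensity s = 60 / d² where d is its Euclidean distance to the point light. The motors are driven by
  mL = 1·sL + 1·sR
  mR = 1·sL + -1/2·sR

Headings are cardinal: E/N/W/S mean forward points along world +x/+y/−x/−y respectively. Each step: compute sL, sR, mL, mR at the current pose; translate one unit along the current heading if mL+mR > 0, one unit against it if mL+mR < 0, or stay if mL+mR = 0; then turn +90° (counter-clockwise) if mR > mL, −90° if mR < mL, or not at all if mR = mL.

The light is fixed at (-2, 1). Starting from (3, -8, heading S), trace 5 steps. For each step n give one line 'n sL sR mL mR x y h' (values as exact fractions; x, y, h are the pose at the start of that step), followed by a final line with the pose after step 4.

n=0: pose=(3,-8,S); sL=6/17, sR=6/13; mL=180/221, mR=27/221; mL+mR=207/221 → advance +1; mR−mL=-9/13 → turn -1·90°
n=1: pose=(3,-9,W); sL=20/51, sR=60/73; mL=4520/3723, mR=-70/3723; mL+mR=4450/3723 → advance +1; mR−mL=-90/73 → turn -1·90°
n=2: pose=(2,-9,N); sL=15/17, sR=3/5; mL=126/85, mR=99/170; mL+mR=351/170 → advance +1; mR−mL=-9/10 → turn -1·90°
n=3: pose=(2,-8,E); sL=12/17, sR=60/157; mL=2904/2669, mR=1374/2669; mL+mR=4278/2669 → advance +1; mR−mL=-90/157 → turn -1·90°
n=4: pose=(3,-8,S); sL=6/17, sR=6/13; mL=180/221, mR=27/221; mL+mR=207/221 → advance +1; mR−mL=-9/13 → turn -1·90°

0 6/17 6/13 180/221 27/221 3 -8 S
1 20/51 60/73 4520/3723 -70/3723 3 -9 W
2 15/17 3/5 126/85 99/170 2 -9 N
3 12/17 60/157 2904/2669 1374/2669 2 -8 E
4 6/17 6/13 180/221 27/221 3 -8 S
final 3 -9 W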